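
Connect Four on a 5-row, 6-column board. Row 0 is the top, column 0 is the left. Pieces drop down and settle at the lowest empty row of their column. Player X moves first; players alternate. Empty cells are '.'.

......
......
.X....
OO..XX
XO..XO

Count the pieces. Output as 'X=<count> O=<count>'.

X=5 O=4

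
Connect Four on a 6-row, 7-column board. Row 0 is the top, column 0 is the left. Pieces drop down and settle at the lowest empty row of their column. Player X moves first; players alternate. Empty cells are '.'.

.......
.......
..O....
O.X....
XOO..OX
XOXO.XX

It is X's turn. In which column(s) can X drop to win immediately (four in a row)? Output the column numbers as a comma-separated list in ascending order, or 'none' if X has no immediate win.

col 0: drop X → no win
col 1: drop X → no win
col 2: drop X → no win
col 3: drop X → no win
col 4: drop X → no win
col 5: drop X → no win
col 6: drop X → no win

Answer: none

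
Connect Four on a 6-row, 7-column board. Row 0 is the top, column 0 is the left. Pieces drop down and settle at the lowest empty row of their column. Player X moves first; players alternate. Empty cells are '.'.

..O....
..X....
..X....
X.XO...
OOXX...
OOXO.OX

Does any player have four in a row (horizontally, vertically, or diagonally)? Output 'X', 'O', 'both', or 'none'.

X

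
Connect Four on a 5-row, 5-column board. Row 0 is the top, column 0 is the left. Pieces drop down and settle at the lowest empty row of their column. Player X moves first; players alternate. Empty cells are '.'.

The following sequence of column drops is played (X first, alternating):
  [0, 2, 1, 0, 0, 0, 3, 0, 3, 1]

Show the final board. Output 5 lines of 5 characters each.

Answer: O....
O....
X....
OO.X.
XXOX.

Derivation:
Move 1: X drops in col 0, lands at row 4
Move 2: O drops in col 2, lands at row 4
Move 3: X drops in col 1, lands at row 4
Move 4: O drops in col 0, lands at row 3
Move 5: X drops in col 0, lands at row 2
Move 6: O drops in col 0, lands at row 1
Move 7: X drops in col 3, lands at row 4
Move 8: O drops in col 0, lands at row 0
Move 9: X drops in col 3, lands at row 3
Move 10: O drops in col 1, lands at row 3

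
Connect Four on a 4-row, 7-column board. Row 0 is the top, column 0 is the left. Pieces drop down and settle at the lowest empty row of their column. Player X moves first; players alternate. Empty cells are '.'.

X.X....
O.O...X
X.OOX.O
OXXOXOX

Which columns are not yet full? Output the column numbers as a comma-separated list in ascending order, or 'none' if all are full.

col 0: top cell = 'X' → FULL
col 1: top cell = '.' → open
col 2: top cell = 'X' → FULL
col 3: top cell = '.' → open
col 4: top cell = '.' → open
col 5: top cell = '.' → open
col 6: top cell = '.' → open

Answer: 1,3,4,5,6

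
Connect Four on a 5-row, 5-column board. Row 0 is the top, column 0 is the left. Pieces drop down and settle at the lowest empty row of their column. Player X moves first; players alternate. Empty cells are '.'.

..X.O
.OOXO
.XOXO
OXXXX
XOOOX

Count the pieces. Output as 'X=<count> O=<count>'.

X=10 O=10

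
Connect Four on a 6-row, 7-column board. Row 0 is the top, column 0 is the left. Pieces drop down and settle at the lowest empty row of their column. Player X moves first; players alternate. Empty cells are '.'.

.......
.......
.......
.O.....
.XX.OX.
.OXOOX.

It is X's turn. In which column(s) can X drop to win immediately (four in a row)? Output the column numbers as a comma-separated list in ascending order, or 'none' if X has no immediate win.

col 0: drop X → no win
col 1: drop X → no win
col 2: drop X → no win
col 3: drop X → no win
col 4: drop X → no win
col 5: drop X → no win
col 6: drop X → no win

Answer: none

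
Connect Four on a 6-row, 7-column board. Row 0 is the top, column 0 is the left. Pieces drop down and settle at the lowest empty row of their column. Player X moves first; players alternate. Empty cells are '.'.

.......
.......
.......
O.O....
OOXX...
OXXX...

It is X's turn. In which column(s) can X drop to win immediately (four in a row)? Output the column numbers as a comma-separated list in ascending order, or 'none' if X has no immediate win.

col 0: drop X → no win
col 1: drop X → no win
col 2: drop X → no win
col 3: drop X → no win
col 4: drop X → WIN!
col 5: drop X → no win
col 6: drop X → no win

Answer: 4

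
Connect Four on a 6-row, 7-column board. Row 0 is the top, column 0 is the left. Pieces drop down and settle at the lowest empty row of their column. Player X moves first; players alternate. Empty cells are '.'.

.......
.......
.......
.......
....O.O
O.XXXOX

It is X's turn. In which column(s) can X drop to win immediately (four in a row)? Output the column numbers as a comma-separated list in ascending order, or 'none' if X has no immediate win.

col 0: drop X → no win
col 1: drop X → WIN!
col 2: drop X → no win
col 3: drop X → no win
col 4: drop X → no win
col 5: drop X → no win
col 6: drop X → no win

Answer: 1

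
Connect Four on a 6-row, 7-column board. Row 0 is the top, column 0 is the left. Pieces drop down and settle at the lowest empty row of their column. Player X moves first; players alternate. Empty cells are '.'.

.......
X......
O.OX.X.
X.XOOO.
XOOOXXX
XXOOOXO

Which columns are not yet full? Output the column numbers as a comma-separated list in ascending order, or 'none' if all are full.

Answer: 0,1,2,3,4,5,6

Derivation:
col 0: top cell = '.' → open
col 1: top cell = '.' → open
col 2: top cell = '.' → open
col 3: top cell = '.' → open
col 4: top cell = '.' → open
col 5: top cell = '.' → open
col 6: top cell = '.' → open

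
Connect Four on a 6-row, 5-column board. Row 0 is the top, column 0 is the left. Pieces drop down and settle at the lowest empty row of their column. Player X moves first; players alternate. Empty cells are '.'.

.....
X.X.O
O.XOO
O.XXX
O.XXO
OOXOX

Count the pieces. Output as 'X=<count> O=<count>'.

X=10 O=10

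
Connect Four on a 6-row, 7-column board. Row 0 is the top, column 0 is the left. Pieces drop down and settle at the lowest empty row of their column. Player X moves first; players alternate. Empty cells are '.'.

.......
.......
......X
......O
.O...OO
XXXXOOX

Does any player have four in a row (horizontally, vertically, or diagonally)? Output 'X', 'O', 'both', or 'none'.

X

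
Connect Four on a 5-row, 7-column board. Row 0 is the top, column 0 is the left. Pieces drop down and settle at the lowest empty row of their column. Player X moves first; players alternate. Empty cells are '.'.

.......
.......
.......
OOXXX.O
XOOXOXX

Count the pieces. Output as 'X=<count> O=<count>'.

X=7 O=6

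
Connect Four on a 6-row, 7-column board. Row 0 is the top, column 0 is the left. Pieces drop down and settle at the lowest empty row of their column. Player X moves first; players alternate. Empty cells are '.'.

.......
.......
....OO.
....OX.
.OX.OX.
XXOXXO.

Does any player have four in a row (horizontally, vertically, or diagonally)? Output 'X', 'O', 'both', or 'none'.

none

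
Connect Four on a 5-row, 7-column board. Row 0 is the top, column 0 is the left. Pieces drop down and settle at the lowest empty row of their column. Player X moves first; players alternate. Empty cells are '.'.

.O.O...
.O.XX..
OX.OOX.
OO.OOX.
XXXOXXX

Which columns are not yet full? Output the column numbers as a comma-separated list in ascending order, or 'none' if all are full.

Answer: 0,2,4,5,6

Derivation:
col 0: top cell = '.' → open
col 1: top cell = 'O' → FULL
col 2: top cell = '.' → open
col 3: top cell = 'O' → FULL
col 4: top cell = '.' → open
col 5: top cell = '.' → open
col 6: top cell = '.' → open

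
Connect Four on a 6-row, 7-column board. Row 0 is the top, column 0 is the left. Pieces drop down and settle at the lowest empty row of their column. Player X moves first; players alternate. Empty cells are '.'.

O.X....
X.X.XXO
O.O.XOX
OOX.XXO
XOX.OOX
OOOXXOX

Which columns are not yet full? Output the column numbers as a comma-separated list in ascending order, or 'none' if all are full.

col 0: top cell = 'O' → FULL
col 1: top cell = '.' → open
col 2: top cell = 'X' → FULL
col 3: top cell = '.' → open
col 4: top cell = '.' → open
col 5: top cell = '.' → open
col 6: top cell = '.' → open

Answer: 1,3,4,5,6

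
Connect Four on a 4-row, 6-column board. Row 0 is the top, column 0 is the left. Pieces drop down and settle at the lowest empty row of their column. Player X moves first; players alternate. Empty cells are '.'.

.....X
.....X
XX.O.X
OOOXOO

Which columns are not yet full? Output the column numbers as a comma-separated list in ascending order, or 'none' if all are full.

col 0: top cell = '.' → open
col 1: top cell = '.' → open
col 2: top cell = '.' → open
col 3: top cell = '.' → open
col 4: top cell = '.' → open
col 5: top cell = 'X' → FULL

Answer: 0,1,2,3,4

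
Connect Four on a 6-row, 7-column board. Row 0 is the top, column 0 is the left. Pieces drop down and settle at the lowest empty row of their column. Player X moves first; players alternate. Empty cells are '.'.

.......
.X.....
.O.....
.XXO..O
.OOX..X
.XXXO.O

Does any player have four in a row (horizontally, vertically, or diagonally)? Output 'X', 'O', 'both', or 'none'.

none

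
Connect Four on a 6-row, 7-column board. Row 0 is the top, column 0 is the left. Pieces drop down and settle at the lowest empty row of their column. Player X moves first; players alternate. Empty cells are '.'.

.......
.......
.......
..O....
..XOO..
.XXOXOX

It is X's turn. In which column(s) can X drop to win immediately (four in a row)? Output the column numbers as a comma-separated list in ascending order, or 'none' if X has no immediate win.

col 0: drop X → no win
col 1: drop X → no win
col 2: drop X → no win
col 3: drop X → no win
col 4: drop X → no win
col 5: drop X → no win
col 6: drop X → no win

Answer: none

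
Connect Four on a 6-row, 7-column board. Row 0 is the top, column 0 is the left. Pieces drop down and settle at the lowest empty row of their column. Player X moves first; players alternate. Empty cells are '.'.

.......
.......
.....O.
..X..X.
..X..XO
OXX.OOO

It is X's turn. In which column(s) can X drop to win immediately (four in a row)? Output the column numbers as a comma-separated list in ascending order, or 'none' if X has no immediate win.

Answer: 2

Derivation:
col 0: drop X → no win
col 1: drop X → no win
col 2: drop X → WIN!
col 3: drop X → no win
col 4: drop X → no win
col 5: drop X → no win
col 6: drop X → no win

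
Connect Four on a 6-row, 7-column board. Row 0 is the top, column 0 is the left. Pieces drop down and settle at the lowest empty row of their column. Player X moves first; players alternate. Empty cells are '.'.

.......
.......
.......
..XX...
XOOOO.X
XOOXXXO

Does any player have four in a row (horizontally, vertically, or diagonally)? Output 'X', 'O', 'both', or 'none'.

O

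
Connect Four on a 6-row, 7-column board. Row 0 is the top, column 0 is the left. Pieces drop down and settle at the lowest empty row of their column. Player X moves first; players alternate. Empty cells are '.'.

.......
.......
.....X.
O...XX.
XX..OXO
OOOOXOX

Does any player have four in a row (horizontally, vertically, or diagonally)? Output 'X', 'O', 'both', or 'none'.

O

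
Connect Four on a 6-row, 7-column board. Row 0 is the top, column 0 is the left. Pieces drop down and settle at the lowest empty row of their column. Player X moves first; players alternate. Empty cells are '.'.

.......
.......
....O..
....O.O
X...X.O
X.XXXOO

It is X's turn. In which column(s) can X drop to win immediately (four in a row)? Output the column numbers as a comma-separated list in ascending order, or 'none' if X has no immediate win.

Answer: 1

Derivation:
col 0: drop X → no win
col 1: drop X → WIN!
col 2: drop X → no win
col 3: drop X → no win
col 4: drop X → no win
col 5: drop X → no win
col 6: drop X → no win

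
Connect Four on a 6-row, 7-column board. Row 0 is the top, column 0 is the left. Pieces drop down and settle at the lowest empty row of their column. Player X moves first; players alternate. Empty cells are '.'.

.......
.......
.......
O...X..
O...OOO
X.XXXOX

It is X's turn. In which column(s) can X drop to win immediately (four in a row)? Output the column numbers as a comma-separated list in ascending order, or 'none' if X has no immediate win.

Answer: 1

Derivation:
col 0: drop X → no win
col 1: drop X → WIN!
col 2: drop X → no win
col 3: drop X → no win
col 4: drop X → no win
col 5: drop X → no win
col 6: drop X → no win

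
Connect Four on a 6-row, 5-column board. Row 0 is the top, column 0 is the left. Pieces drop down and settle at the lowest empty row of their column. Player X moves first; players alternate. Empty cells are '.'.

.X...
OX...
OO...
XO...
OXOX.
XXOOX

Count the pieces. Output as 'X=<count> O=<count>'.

X=8 O=8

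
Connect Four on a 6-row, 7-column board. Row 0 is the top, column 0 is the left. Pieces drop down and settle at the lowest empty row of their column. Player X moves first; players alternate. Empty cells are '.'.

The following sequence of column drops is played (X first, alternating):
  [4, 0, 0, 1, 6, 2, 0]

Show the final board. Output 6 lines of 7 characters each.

Move 1: X drops in col 4, lands at row 5
Move 2: O drops in col 0, lands at row 5
Move 3: X drops in col 0, lands at row 4
Move 4: O drops in col 1, lands at row 5
Move 5: X drops in col 6, lands at row 5
Move 6: O drops in col 2, lands at row 5
Move 7: X drops in col 0, lands at row 3

Answer: .......
.......
.......
X......
X......
OOO.X.X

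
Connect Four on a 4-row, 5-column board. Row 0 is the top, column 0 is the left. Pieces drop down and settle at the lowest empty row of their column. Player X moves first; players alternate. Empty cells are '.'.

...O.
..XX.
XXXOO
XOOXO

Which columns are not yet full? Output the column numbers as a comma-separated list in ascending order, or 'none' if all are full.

col 0: top cell = '.' → open
col 1: top cell = '.' → open
col 2: top cell = '.' → open
col 3: top cell = 'O' → FULL
col 4: top cell = '.' → open

Answer: 0,1,2,4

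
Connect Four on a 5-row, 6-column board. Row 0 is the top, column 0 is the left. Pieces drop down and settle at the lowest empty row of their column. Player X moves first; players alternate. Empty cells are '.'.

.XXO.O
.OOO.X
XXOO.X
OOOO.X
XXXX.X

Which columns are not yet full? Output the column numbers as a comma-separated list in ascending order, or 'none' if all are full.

col 0: top cell = '.' → open
col 1: top cell = 'X' → FULL
col 2: top cell = 'X' → FULL
col 3: top cell = 'O' → FULL
col 4: top cell = '.' → open
col 5: top cell = 'O' → FULL

Answer: 0,4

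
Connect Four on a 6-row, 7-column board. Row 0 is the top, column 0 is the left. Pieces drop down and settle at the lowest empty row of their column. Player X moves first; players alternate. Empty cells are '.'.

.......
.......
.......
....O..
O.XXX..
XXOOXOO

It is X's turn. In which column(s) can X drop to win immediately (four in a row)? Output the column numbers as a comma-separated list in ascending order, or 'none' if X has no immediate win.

Answer: 1,5

Derivation:
col 0: drop X → no win
col 1: drop X → WIN!
col 2: drop X → no win
col 3: drop X → no win
col 4: drop X → no win
col 5: drop X → WIN!
col 6: drop X → no win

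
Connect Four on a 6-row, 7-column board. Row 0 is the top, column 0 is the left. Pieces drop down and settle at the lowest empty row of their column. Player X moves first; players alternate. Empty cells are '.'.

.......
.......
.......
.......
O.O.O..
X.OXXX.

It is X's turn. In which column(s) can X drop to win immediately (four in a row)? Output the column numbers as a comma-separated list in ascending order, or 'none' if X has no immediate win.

col 0: drop X → no win
col 1: drop X → no win
col 2: drop X → no win
col 3: drop X → no win
col 4: drop X → no win
col 5: drop X → no win
col 6: drop X → WIN!

Answer: 6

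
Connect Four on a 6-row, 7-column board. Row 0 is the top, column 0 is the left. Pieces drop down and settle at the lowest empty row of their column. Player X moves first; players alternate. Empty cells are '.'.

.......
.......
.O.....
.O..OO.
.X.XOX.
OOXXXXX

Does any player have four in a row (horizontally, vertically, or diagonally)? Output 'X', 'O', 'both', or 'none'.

X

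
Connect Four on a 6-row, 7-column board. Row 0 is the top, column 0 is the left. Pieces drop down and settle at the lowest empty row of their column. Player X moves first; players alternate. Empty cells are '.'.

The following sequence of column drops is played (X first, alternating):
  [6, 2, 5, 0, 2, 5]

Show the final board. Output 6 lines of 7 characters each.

Move 1: X drops in col 6, lands at row 5
Move 2: O drops in col 2, lands at row 5
Move 3: X drops in col 5, lands at row 5
Move 4: O drops in col 0, lands at row 5
Move 5: X drops in col 2, lands at row 4
Move 6: O drops in col 5, lands at row 4

Answer: .......
.......
.......
.......
..X..O.
O.O..XX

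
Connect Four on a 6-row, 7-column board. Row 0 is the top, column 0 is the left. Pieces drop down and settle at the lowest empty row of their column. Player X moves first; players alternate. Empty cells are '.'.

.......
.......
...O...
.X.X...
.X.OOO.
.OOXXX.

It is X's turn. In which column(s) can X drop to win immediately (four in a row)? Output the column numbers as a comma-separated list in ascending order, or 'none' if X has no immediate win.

Answer: 6

Derivation:
col 0: drop X → no win
col 1: drop X → no win
col 2: drop X → no win
col 3: drop X → no win
col 4: drop X → no win
col 5: drop X → no win
col 6: drop X → WIN!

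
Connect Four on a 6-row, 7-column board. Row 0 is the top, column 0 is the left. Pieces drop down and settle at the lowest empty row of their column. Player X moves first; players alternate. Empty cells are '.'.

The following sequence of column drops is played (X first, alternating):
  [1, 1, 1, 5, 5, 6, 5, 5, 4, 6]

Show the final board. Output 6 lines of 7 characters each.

Move 1: X drops in col 1, lands at row 5
Move 2: O drops in col 1, lands at row 4
Move 3: X drops in col 1, lands at row 3
Move 4: O drops in col 5, lands at row 5
Move 5: X drops in col 5, lands at row 4
Move 6: O drops in col 6, lands at row 5
Move 7: X drops in col 5, lands at row 3
Move 8: O drops in col 5, lands at row 2
Move 9: X drops in col 4, lands at row 5
Move 10: O drops in col 6, lands at row 4

Answer: .......
.......
.....O.
.X...X.
.O...XO
.X..XOO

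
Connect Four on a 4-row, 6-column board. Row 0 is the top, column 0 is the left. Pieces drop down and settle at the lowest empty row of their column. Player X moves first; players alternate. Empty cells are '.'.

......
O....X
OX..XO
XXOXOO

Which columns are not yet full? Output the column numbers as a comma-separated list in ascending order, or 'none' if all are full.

col 0: top cell = '.' → open
col 1: top cell = '.' → open
col 2: top cell = '.' → open
col 3: top cell = '.' → open
col 4: top cell = '.' → open
col 5: top cell = '.' → open

Answer: 0,1,2,3,4,5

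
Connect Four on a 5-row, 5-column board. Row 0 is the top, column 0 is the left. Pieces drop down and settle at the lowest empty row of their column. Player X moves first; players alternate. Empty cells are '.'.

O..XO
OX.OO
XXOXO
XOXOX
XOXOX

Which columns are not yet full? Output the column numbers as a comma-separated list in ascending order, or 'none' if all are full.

col 0: top cell = 'O' → FULL
col 1: top cell = '.' → open
col 2: top cell = '.' → open
col 3: top cell = 'X' → FULL
col 4: top cell = 'O' → FULL

Answer: 1,2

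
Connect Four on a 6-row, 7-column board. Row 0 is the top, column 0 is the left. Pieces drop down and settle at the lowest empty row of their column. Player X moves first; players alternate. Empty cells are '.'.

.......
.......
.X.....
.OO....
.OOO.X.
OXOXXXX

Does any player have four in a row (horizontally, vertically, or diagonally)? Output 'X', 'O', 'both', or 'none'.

X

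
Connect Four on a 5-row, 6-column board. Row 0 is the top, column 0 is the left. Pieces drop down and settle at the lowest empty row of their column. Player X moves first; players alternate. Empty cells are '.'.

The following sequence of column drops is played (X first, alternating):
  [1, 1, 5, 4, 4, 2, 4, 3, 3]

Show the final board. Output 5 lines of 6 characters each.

Answer: ......
......
....X.
.O.XX.
.XOOOX

Derivation:
Move 1: X drops in col 1, lands at row 4
Move 2: O drops in col 1, lands at row 3
Move 3: X drops in col 5, lands at row 4
Move 4: O drops in col 4, lands at row 4
Move 5: X drops in col 4, lands at row 3
Move 6: O drops in col 2, lands at row 4
Move 7: X drops in col 4, lands at row 2
Move 8: O drops in col 3, lands at row 4
Move 9: X drops in col 3, lands at row 3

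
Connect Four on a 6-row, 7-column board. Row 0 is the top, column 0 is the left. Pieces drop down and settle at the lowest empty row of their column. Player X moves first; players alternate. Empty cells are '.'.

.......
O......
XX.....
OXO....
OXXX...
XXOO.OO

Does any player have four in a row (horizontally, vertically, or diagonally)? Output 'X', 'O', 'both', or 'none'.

X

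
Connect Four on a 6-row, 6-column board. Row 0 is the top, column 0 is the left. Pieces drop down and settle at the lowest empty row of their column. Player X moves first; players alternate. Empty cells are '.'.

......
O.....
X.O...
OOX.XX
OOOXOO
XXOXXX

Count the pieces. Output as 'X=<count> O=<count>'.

X=10 O=10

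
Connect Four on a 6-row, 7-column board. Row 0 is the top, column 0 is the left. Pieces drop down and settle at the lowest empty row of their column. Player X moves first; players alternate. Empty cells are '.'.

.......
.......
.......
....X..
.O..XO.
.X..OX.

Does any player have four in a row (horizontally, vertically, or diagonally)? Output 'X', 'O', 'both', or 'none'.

none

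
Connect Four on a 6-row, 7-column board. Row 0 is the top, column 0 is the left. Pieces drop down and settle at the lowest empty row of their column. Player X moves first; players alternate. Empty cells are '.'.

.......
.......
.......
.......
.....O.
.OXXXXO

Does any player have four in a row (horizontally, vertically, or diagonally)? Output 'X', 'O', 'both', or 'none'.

X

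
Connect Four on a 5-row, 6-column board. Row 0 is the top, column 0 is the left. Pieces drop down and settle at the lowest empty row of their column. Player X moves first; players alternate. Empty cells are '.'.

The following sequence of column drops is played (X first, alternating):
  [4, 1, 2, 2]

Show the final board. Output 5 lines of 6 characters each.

Answer: ......
......
......
..O...
.OX.X.

Derivation:
Move 1: X drops in col 4, lands at row 4
Move 2: O drops in col 1, lands at row 4
Move 3: X drops in col 2, lands at row 4
Move 4: O drops in col 2, lands at row 3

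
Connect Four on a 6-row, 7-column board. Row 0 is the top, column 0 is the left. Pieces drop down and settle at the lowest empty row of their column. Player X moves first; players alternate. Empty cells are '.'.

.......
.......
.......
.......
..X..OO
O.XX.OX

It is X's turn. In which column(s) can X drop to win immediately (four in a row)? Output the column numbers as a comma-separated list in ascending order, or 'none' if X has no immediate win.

Answer: none

Derivation:
col 0: drop X → no win
col 1: drop X → no win
col 2: drop X → no win
col 3: drop X → no win
col 4: drop X → no win
col 5: drop X → no win
col 6: drop X → no win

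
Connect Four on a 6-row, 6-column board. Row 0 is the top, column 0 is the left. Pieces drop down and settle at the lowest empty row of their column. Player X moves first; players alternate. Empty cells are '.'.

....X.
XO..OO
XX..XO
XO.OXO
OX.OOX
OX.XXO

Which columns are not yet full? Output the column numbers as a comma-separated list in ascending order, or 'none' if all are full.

Answer: 0,1,2,3,5

Derivation:
col 0: top cell = '.' → open
col 1: top cell = '.' → open
col 2: top cell = '.' → open
col 3: top cell = '.' → open
col 4: top cell = 'X' → FULL
col 5: top cell = '.' → open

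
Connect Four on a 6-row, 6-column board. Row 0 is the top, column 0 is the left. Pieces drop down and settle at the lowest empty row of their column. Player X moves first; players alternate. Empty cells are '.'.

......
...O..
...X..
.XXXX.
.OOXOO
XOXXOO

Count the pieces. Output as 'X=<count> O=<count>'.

X=9 O=8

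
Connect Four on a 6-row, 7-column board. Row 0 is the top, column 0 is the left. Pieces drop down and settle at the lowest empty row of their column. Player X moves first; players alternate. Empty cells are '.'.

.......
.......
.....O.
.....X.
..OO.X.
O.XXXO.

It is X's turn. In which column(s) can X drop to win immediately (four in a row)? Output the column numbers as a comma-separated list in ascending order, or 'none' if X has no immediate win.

Answer: 1

Derivation:
col 0: drop X → no win
col 1: drop X → WIN!
col 2: drop X → no win
col 3: drop X → no win
col 4: drop X → no win
col 5: drop X → no win
col 6: drop X → no win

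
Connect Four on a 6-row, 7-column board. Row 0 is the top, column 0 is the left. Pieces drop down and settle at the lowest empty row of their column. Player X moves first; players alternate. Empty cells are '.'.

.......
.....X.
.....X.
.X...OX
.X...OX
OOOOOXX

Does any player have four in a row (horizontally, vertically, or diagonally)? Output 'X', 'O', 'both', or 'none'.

O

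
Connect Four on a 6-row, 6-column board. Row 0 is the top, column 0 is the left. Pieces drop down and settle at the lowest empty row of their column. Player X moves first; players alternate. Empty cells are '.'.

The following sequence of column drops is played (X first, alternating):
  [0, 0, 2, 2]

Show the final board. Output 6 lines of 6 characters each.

Answer: ......
......
......
......
O.O...
X.X...

Derivation:
Move 1: X drops in col 0, lands at row 5
Move 2: O drops in col 0, lands at row 4
Move 3: X drops in col 2, lands at row 5
Move 4: O drops in col 2, lands at row 4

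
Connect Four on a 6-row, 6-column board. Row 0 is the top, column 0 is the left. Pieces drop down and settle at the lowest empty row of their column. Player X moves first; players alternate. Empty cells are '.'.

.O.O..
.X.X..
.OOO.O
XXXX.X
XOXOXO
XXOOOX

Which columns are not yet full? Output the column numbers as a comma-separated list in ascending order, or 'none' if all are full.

col 0: top cell = '.' → open
col 1: top cell = 'O' → FULL
col 2: top cell = '.' → open
col 3: top cell = 'O' → FULL
col 4: top cell = '.' → open
col 5: top cell = '.' → open

Answer: 0,2,4,5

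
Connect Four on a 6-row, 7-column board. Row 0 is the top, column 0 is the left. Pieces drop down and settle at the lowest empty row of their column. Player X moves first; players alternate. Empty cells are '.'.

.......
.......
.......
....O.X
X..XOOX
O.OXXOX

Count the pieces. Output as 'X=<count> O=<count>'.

X=7 O=6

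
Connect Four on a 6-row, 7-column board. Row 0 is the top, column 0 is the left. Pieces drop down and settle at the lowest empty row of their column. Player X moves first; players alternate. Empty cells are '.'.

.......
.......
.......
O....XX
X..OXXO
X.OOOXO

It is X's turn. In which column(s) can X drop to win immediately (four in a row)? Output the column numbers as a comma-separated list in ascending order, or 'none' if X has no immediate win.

Answer: 5

Derivation:
col 0: drop X → no win
col 1: drop X → no win
col 2: drop X → no win
col 3: drop X → no win
col 4: drop X → no win
col 5: drop X → WIN!
col 6: drop X → no win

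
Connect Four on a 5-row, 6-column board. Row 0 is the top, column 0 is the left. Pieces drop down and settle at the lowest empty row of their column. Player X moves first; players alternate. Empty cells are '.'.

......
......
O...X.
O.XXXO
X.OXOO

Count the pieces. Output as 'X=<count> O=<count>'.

X=6 O=6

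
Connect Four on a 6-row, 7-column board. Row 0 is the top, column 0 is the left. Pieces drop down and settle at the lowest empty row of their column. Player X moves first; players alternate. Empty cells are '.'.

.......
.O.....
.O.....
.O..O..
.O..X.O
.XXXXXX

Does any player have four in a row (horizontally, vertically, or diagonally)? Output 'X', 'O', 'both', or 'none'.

both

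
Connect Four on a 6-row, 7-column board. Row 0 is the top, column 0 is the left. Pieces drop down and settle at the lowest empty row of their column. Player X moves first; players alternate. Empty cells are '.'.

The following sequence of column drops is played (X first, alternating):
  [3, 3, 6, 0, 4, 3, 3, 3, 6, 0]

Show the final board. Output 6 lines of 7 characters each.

Answer: .......
...O...
...X...
...O...
O..O..X
O..XX.X

Derivation:
Move 1: X drops in col 3, lands at row 5
Move 2: O drops in col 3, lands at row 4
Move 3: X drops in col 6, lands at row 5
Move 4: O drops in col 0, lands at row 5
Move 5: X drops in col 4, lands at row 5
Move 6: O drops in col 3, lands at row 3
Move 7: X drops in col 3, lands at row 2
Move 8: O drops in col 3, lands at row 1
Move 9: X drops in col 6, lands at row 4
Move 10: O drops in col 0, lands at row 4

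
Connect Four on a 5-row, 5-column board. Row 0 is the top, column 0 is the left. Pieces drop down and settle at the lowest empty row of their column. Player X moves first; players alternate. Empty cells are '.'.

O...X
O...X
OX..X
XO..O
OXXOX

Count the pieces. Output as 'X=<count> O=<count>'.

X=8 O=7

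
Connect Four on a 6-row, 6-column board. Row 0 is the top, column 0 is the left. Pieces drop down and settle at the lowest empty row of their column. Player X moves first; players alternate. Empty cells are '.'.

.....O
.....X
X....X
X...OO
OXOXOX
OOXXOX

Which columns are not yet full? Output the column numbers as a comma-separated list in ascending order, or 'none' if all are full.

Answer: 0,1,2,3,4

Derivation:
col 0: top cell = '.' → open
col 1: top cell = '.' → open
col 2: top cell = '.' → open
col 3: top cell = '.' → open
col 4: top cell = '.' → open
col 5: top cell = 'O' → FULL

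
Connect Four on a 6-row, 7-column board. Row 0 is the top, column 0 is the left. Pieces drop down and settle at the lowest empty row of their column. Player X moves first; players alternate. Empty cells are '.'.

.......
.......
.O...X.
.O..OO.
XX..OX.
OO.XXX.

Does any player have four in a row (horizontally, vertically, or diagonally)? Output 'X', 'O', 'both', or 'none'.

none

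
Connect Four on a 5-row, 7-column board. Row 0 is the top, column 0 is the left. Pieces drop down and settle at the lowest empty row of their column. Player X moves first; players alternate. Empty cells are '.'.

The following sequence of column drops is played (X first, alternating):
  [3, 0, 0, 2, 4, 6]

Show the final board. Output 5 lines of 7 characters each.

Move 1: X drops in col 3, lands at row 4
Move 2: O drops in col 0, lands at row 4
Move 3: X drops in col 0, lands at row 3
Move 4: O drops in col 2, lands at row 4
Move 5: X drops in col 4, lands at row 4
Move 6: O drops in col 6, lands at row 4

Answer: .......
.......
.......
X......
O.OXX.O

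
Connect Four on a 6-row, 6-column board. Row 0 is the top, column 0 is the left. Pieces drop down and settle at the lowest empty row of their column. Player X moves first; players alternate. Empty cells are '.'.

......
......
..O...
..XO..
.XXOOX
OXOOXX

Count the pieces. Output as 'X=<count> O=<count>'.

X=7 O=7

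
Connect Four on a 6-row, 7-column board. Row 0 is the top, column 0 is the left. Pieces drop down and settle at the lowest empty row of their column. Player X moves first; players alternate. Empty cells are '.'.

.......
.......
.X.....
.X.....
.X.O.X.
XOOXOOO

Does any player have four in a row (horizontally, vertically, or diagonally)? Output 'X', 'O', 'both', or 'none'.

none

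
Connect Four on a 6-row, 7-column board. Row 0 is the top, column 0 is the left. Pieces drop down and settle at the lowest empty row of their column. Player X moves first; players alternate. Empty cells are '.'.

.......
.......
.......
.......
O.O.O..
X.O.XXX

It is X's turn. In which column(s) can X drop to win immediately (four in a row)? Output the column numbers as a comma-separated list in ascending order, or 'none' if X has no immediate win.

Answer: 3

Derivation:
col 0: drop X → no win
col 1: drop X → no win
col 2: drop X → no win
col 3: drop X → WIN!
col 4: drop X → no win
col 5: drop X → no win
col 6: drop X → no win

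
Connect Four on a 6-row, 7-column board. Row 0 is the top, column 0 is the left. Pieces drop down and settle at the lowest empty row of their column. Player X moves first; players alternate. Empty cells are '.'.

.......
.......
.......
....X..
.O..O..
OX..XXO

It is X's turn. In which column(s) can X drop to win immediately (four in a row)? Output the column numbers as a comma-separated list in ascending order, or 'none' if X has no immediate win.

Answer: none

Derivation:
col 0: drop X → no win
col 1: drop X → no win
col 2: drop X → no win
col 3: drop X → no win
col 4: drop X → no win
col 5: drop X → no win
col 6: drop X → no win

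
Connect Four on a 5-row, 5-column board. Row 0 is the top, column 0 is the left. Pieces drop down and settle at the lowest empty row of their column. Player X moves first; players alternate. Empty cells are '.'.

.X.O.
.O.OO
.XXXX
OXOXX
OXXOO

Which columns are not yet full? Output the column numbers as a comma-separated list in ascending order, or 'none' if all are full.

Answer: 0,2,4

Derivation:
col 0: top cell = '.' → open
col 1: top cell = 'X' → FULL
col 2: top cell = '.' → open
col 3: top cell = 'O' → FULL
col 4: top cell = '.' → open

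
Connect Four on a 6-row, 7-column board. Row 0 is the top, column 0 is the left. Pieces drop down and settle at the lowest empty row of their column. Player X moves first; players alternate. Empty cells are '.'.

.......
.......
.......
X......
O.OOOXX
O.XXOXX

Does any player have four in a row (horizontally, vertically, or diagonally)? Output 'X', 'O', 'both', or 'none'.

none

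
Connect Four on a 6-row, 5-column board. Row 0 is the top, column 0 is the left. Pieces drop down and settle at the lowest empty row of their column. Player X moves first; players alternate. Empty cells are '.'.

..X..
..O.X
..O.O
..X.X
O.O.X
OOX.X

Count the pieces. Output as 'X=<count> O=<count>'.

X=7 O=7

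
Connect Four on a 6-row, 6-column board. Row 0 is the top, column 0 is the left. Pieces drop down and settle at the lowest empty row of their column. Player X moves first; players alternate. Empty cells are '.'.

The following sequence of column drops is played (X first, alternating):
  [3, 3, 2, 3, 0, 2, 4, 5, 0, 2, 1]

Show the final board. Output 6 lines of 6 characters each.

Answer: ......
......
......
..OO..
X.OO..
XXXXXO

Derivation:
Move 1: X drops in col 3, lands at row 5
Move 2: O drops in col 3, lands at row 4
Move 3: X drops in col 2, lands at row 5
Move 4: O drops in col 3, lands at row 3
Move 5: X drops in col 0, lands at row 5
Move 6: O drops in col 2, lands at row 4
Move 7: X drops in col 4, lands at row 5
Move 8: O drops in col 5, lands at row 5
Move 9: X drops in col 0, lands at row 4
Move 10: O drops in col 2, lands at row 3
Move 11: X drops in col 1, lands at row 5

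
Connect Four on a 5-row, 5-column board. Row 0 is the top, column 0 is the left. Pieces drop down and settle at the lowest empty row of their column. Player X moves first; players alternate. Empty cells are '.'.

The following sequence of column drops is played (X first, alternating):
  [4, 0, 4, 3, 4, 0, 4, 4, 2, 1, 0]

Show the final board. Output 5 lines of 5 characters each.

Answer: ....O
....X
X...X
O...X
OOXOX

Derivation:
Move 1: X drops in col 4, lands at row 4
Move 2: O drops in col 0, lands at row 4
Move 3: X drops in col 4, lands at row 3
Move 4: O drops in col 3, lands at row 4
Move 5: X drops in col 4, lands at row 2
Move 6: O drops in col 0, lands at row 3
Move 7: X drops in col 4, lands at row 1
Move 8: O drops in col 4, lands at row 0
Move 9: X drops in col 2, lands at row 4
Move 10: O drops in col 1, lands at row 4
Move 11: X drops in col 0, lands at row 2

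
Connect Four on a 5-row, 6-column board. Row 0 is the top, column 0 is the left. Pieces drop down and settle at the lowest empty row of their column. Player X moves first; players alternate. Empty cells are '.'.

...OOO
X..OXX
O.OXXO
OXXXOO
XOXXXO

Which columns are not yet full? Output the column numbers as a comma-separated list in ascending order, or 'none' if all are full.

col 0: top cell = '.' → open
col 1: top cell = '.' → open
col 2: top cell = '.' → open
col 3: top cell = 'O' → FULL
col 4: top cell = 'O' → FULL
col 5: top cell = 'O' → FULL

Answer: 0,1,2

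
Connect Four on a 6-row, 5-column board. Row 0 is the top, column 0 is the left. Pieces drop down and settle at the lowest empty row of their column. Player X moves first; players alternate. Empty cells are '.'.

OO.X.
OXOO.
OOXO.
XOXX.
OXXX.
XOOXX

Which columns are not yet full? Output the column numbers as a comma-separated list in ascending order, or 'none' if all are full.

col 0: top cell = 'O' → FULL
col 1: top cell = 'O' → FULL
col 2: top cell = '.' → open
col 3: top cell = 'X' → FULL
col 4: top cell = '.' → open

Answer: 2,4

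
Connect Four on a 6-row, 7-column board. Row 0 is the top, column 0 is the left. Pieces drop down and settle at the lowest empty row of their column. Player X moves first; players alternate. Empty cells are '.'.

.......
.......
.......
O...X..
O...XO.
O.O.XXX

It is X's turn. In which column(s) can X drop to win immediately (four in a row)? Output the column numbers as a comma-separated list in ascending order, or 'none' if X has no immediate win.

col 0: drop X → no win
col 1: drop X → no win
col 2: drop X → no win
col 3: drop X → WIN!
col 4: drop X → WIN!
col 5: drop X → no win
col 6: drop X → no win

Answer: 3,4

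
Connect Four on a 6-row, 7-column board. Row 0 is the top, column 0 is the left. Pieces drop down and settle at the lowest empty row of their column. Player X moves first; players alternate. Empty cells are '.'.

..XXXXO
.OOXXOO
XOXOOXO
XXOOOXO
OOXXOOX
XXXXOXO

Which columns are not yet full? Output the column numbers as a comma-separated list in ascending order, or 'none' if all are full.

Answer: 0,1

Derivation:
col 0: top cell = '.' → open
col 1: top cell = '.' → open
col 2: top cell = 'X' → FULL
col 3: top cell = 'X' → FULL
col 4: top cell = 'X' → FULL
col 5: top cell = 'X' → FULL
col 6: top cell = 'O' → FULL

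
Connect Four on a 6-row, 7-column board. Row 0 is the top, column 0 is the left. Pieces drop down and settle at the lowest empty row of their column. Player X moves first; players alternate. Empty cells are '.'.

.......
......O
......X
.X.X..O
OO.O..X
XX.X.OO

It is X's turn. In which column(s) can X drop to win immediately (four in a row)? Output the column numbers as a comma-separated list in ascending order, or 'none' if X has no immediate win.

Answer: 2

Derivation:
col 0: drop X → no win
col 1: drop X → no win
col 2: drop X → WIN!
col 3: drop X → no win
col 4: drop X → no win
col 5: drop X → no win
col 6: drop X → no win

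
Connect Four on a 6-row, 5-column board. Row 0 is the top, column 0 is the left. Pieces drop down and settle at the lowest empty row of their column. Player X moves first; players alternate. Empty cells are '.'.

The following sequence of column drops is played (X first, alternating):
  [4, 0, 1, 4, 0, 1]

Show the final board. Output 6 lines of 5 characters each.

Answer: .....
.....
.....
.....
XO..O
OX..X

Derivation:
Move 1: X drops in col 4, lands at row 5
Move 2: O drops in col 0, lands at row 5
Move 3: X drops in col 1, lands at row 5
Move 4: O drops in col 4, lands at row 4
Move 5: X drops in col 0, lands at row 4
Move 6: O drops in col 1, lands at row 4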